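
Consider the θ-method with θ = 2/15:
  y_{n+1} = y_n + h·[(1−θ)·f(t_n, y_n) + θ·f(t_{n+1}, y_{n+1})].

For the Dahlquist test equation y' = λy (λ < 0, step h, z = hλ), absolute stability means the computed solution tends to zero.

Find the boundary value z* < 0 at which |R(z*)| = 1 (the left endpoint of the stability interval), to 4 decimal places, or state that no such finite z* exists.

left endpoint -2.7273.

Set f=λy, z=hλ:
  y_{n+1} = y_n + z·[13/15·y_n + 2/15·y_{n+1}] ⇒ (1 − 2/15z)y_{n+1} = (1 + 13/15z)y_n
  R(z) = (1 + 13/15z)/(1 − 2/15z).

Need |R(x)|<1, x<0.
x=-1.44: |R|=0.2081
R=−1: 1+13/15x = −1+2/15x ⇒ -11/15x=2 ⇒ x=2/(-11/15)=-2.7273
Confirm numerically:
  x=-2.697: |R|=0.98367 <1
  x=-1.884: |R|=0.50575 <1
  x=-1.422: |R|=0.19536 <1
  x=-1.316: |R|=0.11956 <1
  x=-3.286: |R|=1.28491 >1
  x=-2.938: |R|=1.11104 >1
Interval (-2.7273, 0).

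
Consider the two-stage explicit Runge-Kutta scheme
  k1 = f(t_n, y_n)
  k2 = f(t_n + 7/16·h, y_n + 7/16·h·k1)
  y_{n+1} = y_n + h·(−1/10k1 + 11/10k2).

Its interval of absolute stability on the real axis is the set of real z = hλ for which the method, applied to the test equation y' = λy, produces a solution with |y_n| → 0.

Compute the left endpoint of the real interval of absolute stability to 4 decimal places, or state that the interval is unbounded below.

left endpoint -2.0779.

Set f=λy, z=hλ:
  k1=λy_n ⇒ h·k1=z·y_n;  k2=λ(1+7/16z)y_n ⇒ h·k2=z(1+7/16z)y_n
  y_{n+1}/y_n = 1 − 1/10z + 11/10z(1+7/16z) = 1 + z + 77/160z²
  Hence R(z) = 1 + z + 77/160z².

Find x<0 with |R(x)|<1.
x=-0.41: |R|=0.6709
R=1: x+77/160x²=0 ⇒ x=−160/77=-2.0779; min R=1−1/(4·77/160)=0.4805>−1
Confirm numerically:
  x=-1.754: |R|=0.72657 <1
  x=-1.433: |R|=0.55524 <1
  x=-0.977: |R|=0.48237 <1
  x=-0.902: |R|=0.48955 <1
  x=-2.446: |R|=1.43328 >1
  x=-2.140: |R|=1.06393 >1
Interval (-2.0779, 0).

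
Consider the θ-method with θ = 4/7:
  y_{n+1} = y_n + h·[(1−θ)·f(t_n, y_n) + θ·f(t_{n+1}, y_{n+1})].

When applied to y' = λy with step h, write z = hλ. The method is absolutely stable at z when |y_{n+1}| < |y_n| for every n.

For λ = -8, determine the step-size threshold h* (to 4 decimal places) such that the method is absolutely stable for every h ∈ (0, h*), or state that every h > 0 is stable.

With y'=λy (z=hλ):
  y_{n+1} = y_n + z·[3/7·y_n + 4/7·y_{n+1}] ⇒ (1 − 4/7z)y_{n+1} = (1 + 3/7z)y_n
  so R(z) = (1 + 3/7z)/(1 − 4/7z).

Solve |R(x)|<1 on ℝ⁻.
x=-1.01: |R|=0.3596
x=-2: |R|=0.0667
x=-10: |R|=0.4894
x=-100: |R|=0.7199
θ=4/7≥1/2 ⇒ |1+3/7x|<|1−4/7x| ∀x<0 ⇒ unbounded interval.

interval (−∞, 0). Any h>0 works for λ=-8.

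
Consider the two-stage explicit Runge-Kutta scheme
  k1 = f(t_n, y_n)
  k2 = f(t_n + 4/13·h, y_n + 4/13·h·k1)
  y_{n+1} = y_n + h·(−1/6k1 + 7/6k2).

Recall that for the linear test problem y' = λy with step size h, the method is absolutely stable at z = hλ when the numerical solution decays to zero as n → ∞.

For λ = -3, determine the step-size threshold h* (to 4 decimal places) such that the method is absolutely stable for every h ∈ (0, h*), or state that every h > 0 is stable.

(-2.7857,0); λ=-3 ⇒ h* = (39/14)/3 = 0.9286.

Test eqn y'=λy, z=hλ:
  k1=λy_n ⇒ h·k1=z·y_n;  k2=λ(1+4/13z)y_n ⇒ h·k2=z(1+4/13z)y_n
  y_{n+1}/y_n = 1 − 1/6z + 7/6z(1+4/13z) = 1 + z + 14/39z²
  so R(z) = 1 + z + 14/39z².

Need |R(x)|<1, x<0.
x=-0.57: |R|=0.5466
R=1: x+14/39x²=0 ⇒ x=−39/14=-2.7857; min R=1−1/(4·14/39)=0.3036>−1
Confirm numerically:
  x=-1.820: |R|=0.36907 <1
  x=-1.808: |R|=0.36544 <1
  x=-1.645: |R|=0.32639 <1
  x=-3.206: |R|=1.48369 >1
  x=-3.126: |R|=1.38185 >1
Interval (-2.7857, 0).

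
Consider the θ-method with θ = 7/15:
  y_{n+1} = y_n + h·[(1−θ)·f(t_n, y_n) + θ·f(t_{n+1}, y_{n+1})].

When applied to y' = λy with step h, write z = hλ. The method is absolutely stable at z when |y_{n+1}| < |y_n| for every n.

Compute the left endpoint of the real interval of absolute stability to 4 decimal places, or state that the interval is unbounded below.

z* = -30.0000.

Set f=λy, z=hλ:
  y_{n+1} = y_n + z·[8/15·y_n + 7/15·y_{n+1}] ⇒ (1 − 7/15z)y_{n+1} = (1 + 8/15z)y_n
  ⇒ R(z) = (1 + 8/15z)/(1 − 7/15z).

Need |R(x)|<1, x<0.
x=-1.24: |R|=0.2145
R=−1: 1+8/15x = −1+7/15x ⇒ -1/15x=2 ⇒ x=2/(-1/15)=-30.0000
Confirm numerically:
  x=-29.230: |R|=0.99649 <1
  x=-27.014: |R|=0.98537 <1
  x=-23.116: |R|=0.96107 <1
  x=-30.425: |R|=1.00186 >1
  x=-30.168: |R|=1.00074 >1
So |R|<1 on (-30.0000, 0).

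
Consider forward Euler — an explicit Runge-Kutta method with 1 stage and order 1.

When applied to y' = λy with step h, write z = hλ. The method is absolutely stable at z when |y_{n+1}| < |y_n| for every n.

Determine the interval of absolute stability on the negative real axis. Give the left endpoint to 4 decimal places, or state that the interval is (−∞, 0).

z∈(-2.0000,0).

Set f=λy, z=hλ:
  order 1, 1-stage ⇒ R(z)=1+z
  (e.g. R(-0.94)=0.06000, |R|=0.06000)

Find x<0 with |R(x)|<1.
x=-0.94: |R|=0.0600
|R(-2.33)|=1.3300 |R(-2.07)|=1.0700 |R(-1.41)|=0.4100
Bisect:
  x_lo=-2.4597 |R|=1.4597  x_hi=-0.2923 |R|=0.7077
  mid=-1.37600 |R|=0.37600 →hi
  mid=-1.91787 |R|=0.91787 →hi
  mid=-2.18881 |R|=1.18881 →lo
  mid=-2.05334 |R|=1.05334 →lo
  mid=-1.98560 |R|=0.98560 →hi
  mid=-2.01947 |R|=1.01947 →lo
  mid=-2.00254 |R|=1.00254 →lo
  mid=-1.99407 |R|=0.99407 →hi
  mid=-1.99830 |R|=0.99830 →hi
  ...
  [-2.00002,-1.99989] ⇒ x*=-2.0000
So |R|<1 on (-2.0000, 0).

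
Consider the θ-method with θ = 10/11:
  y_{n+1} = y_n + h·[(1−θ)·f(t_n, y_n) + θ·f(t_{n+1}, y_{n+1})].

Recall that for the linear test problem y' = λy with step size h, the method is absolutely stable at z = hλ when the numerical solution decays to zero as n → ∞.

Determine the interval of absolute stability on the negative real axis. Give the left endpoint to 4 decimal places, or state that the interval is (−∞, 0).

unbounded; (−∞, 0).

With y'=λy (z=hλ):
  y_{n+1} = y_n + z·[1/11·y_n + 10/11·y_{n+1}] ⇒ (1 − 10/11z)y_{n+1} = (1 + 1/11z)y_n
  ⇒ R(z) = (1 + 1/11z)/(1 − 10/11z).

Need |R(x)|<1, x<0.
x=-0.62: |R|=0.6035
x=-2: |R|=0.2903
x=-10: |R|=0.0090
x=-100: |R|=0.0880
θ=10/11≥1/2 ⇒ |1+1/11x|<|1−10/11x| ∀x<0 ⇒ stable on all of ℝ⁻.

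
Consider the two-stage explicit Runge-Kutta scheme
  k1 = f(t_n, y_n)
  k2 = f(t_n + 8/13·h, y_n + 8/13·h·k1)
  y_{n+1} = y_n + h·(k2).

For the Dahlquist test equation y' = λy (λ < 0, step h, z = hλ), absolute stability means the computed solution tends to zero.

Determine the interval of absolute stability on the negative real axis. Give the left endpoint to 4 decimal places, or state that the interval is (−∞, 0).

Set f=λy, z=hλ:
  k1=λy_n ⇒ h·k1=z·y_n;  k2=λ(1+8/13z)y_n ⇒ h·k2=z(1+8/13z)y_n
  y_{n+1}/y_n = 1 + z(1+8/13z) = 1 + z + 8/13z²
  ⇒ R(z) = 1 + z + 8/13z².

Need |R(x)|<1, x<0.
x=-1.54: |R|=0.9194
R=1: x+8/13x²=0 ⇒ x=−13/8=-1.6250; min R=1−1/(4·8/13)=0.5938>−1
Confirm numerically:
  x=-1.584: |R|=0.96003 <1
  x=-0.898: |R|=0.59825 <1
  x=-0.851: |R|=0.59466 <1
  x=-0.759: |R|=0.59551 <1
  x=-2.026: |R|=1.49995 >1
  x=-1.685: |R|=1.06222 >1
Stable set (-1.6250, 0).

z∈(-1.6250,0).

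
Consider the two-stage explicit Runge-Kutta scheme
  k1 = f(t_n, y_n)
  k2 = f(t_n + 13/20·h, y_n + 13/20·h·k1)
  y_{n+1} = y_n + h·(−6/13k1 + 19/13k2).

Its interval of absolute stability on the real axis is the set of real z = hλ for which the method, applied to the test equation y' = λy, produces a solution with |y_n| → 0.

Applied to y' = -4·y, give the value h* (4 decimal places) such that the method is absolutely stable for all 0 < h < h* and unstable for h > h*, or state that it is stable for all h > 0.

Test eqn y'=λy, z=hλ:
  k1=λy_n ⇒ h·k1=z·y_n;  k2=λ(1+13/20z)y_n ⇒ h·k2=z(1+13/20z)y_n
  y_{n+1}/y_n = 1 − 6/13z + 19/13z(1+13/20z) = 1 + z + 19/20z²
  Hence R(z) = 1 + z + 19/20z².

Solve |R(x)|<1 on ℝ⁻.
x=-0.34: |R|=0.7698
R=1: x+19/20x²=0 ⇒ x=−20/19=-1.0526; min R=1−1/(4·19/20)=0.7368>−1
Confirm numerically:
  x=-0.999: |R|=0.94910 <1
  x=-0.893: |R|=0.86458 <1
  x=-0.619: |R|=0.74500 <1
  x=-1.408: |R|=1.47534 >1
  x=-1.375: |R|=1.42109 >1
So |R|<1 on (-1.0526, 0).

(-1.0526,0); λ=-4 ⇒ h* = (20/19)/4 = 0.2632.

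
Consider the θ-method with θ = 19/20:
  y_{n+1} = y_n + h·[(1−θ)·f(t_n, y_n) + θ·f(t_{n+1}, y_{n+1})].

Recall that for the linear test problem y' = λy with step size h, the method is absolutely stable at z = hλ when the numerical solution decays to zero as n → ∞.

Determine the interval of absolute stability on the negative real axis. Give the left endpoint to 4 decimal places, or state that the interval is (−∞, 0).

(−∞, 0) — no finite endpoint.

Test eqn y'=λy, z=hλ:
  y_{n+1} = y_n + z·[1/20·y_n + 19/20·y_{n+1}] ⇒ (1 − 19/20z)y_{n+1} = (1 + 1/20z)y_n
  so R(z) = (1 + 1/20z)/(1 − 19/20z).

Find x<0 with |R(x)|<1.
x=-0.83: |R|=0.5359
x=-2: |R|=0.3103
x=-10: |R|=0.0476
x=-100: |R|=0.0417
θ=19/20≥1/2 ⇒ |1+1/20x|<|1−19/20x| ∀x<0 ⇒ stable on all of ℝ⁻.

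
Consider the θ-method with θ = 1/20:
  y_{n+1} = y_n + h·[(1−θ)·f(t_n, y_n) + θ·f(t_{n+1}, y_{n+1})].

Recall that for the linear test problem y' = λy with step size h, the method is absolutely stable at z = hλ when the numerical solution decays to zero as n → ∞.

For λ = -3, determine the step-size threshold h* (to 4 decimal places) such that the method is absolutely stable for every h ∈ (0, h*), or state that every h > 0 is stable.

(-2.2222,0); λ=-3 ⇒ h* = (20/9)/3 = 0.7407.

Set f=λy, z=hλ:
  y_{n+1} = y_n + z·[19/20·y_n + 1/20·y_{n+1}] ⇒ (1 − 1/20z)y_{n+1} = (1 + 19/20z)y_n
  R(z) = (1 + 19/20z)/(1 − 1/20z).

Boundary: |R(x)|=1, x<0.
x=-0.48: |R|=0.5312
R=−1: 1+19/20x = −1+1/20x ⇒ -9/10x=2 ⇒ x=2/(-9/10)=-2.2222
Confirm numerically:
  x=-1.939: |R|=0.76763 <1
  x=-1.840: |R|=0.68498 <1
  x=-1.048: |R|=0.00418 <1
  x=-1.012: |R|=0.03674 <1
  x=-2.721: |R|=1.39514 >1
  x=-2.659: |R|=1.34697 >1
  x=-2.636: |R|=1.32903 >1
Stable set (-2.2222, 0).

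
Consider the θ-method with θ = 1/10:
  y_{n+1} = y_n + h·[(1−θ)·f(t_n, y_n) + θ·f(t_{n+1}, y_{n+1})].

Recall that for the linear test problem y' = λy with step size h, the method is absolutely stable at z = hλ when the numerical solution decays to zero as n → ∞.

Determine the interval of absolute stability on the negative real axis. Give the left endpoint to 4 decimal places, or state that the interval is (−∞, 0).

Test eqn y'=λy, z=hλ:
  y_{n+1} = y_n + z·[9/10·y_n + 1/10·y_{n+1}] ⇒ (1 − 1/10z)y_{n+1} = (1 + 9/10z)y_n
  R(z) = (1 + 9/10z)/(1 − 1/10z).

Solve |R(x)|<1 on ℝ⁻.
x=-1.09: |R|=0.0171
R=−1: 1+9/10x = −1+1/10x ⇒ -4/5x=2 ⇒ x=2/(-4/5)=-2.5000
Confirm numerically:
  x=-1.386: |R|=0.21728 <1
  x=-1.302: |R|=0.15201 <1
  x=-1.300: |R|=0.15044 <1
  x=-3.036: |R|=1.32894 >1
  x=-2.899: |R|=1.24746 >1
  x=-2.830: |R|=1.20577 >1
Stable set (-2.5000, 0).

(-2.5000, 0).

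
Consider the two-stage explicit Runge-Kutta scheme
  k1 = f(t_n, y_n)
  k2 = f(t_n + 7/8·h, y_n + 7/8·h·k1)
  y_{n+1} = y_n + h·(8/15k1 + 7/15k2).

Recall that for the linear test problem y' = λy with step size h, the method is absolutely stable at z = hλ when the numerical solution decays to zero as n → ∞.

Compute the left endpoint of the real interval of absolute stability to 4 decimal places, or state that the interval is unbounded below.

left endpoint -2.4490.

Test eqn y'=λy, z=hλ:
  k1=λy_n ⇒ h·k1=z·y_n;  k2=λ(1+7/8z)y_n ⇒ h·k2=z(1+7/8z)y_n
  y_{n+1}/y_n = 1 + 8/15z + 7/15z(1+7/8z) = 1 + z + 49/120z²
  ⇒ R(z) = 1 + z + 49/120z².

Find x<0 with |R(x)|<1.
x=-1.14: |R|=0.3907
R=1: x+49/120x²=0 ⇒ x=−120/49=-2.4490; min R=1−1/(4·49/120)=0.3878>−1
Confirm numerically:
  x=-2.281: |R|=0.84354 <1
  x=-2.154: |R|=0.74055 <1
  x=-1.666: |R|=0.46735 <1
  x=-1.308: |R|=0.39060 <1
  x=-2.727: |R|=1.30958 >1
  x=-2.590: |R|=1.14914 >1
Stable set (-2.4490, 0).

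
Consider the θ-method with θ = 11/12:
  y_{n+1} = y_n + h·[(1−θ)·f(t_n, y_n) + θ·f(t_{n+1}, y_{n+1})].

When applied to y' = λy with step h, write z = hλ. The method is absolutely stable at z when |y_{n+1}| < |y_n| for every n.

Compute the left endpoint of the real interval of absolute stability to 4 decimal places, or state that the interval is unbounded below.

With y'=λy (z=hλ):
  y_{n+1} = y_n + z·[1/12·y_n + 11/12·y_{n+1}] ⇒ (1 − 11/12z)y_{n+1} = (1 + 1/12z)y_n
  ⇒ R(z) = (1 + 1/12z)/(1 − 11/12z).

Find x<0 with |R(x)|<1.
x=-0.41: |R|=0.7020
x=-2: |R|=0.2941
x=-10: |R|=0.0164
x=-100: |R|=0.0791
θ=11/12≥1/2 ⇒ |1+1/12x|<|1−11/12x| ∀x<0 ⇒ unbounded interval.

interval (−∞, 0).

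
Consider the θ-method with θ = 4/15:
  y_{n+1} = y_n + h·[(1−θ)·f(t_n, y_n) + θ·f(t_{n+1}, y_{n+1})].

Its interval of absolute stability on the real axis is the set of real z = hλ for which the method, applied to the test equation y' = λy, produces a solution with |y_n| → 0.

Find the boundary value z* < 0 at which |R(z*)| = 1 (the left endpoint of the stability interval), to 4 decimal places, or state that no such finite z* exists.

On y'=λy, z=hλ:
  y_{n+1} = y_n + z·[11/15·y_n + 4/15·y_{n+1}] ⇒ (1 − 4/15z)y_{n+1} = (1 + 11/15z)y_n
  Hence R(z) = (1 + 11/15z)/(1 − 4/15z).

Boundary: |R(x)|=1, x<0.
x=-1.67: |R|=0.1554
R=−1: 1+11/15x = −1+4/15x ⇒ -7/15x=2 ⇒ x=2/(-7/15)=-4.2857
Confirm numerically:
  x=-2.967: |R|=0.65643 <1
  x=-2.539: |R|=0.51395 <1
  x=-2.442: |R|=0.47892 <1
  x=-1.964: |R|=0.28894 <1
  x=-4.851: |R|=1.11502 >1
  x=-4.321: |R|=1.00765 >1
  x=-4.309: |R|=1.00506 >1
So |R|<1 on (-4.2857, 0).

left endpoint -4.2857.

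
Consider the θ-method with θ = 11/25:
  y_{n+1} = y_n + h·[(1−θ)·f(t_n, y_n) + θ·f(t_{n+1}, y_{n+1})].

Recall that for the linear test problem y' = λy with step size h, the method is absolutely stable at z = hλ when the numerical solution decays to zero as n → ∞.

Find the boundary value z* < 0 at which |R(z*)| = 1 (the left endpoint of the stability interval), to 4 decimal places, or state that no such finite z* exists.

With y'=λy (z=hλ):
  y_{n+1} = y_n + z·[14/25·y_n + 11/25·y_{n+1}] ⇒ (1 − 11/25z)y_{n+1} = (1 + 14/25z)y_n
  so R(z) = (1 + 14/25z)/(1 − 11/25z).

Need |R(x)|<1, x<0.
x=-1.61: |R|=0.0576
R=−1: 1+14/25x = −1+11/25x ⇒ -3/25x=2 ⇒ x=2/(-3/25)=-16.6667
Confirm numerically:
  x=-14.784: |R|=0.96990 <1
  x=-12.499: |R|=0.92305 <1
  x=-12.081: |R|=0.91287 <1
  x=-17.044: |R|=1.00533 >1
  x=-16.748: |R|=1.00117 >1
Stable set (-16.6667, 0).

left endpoint -16.6667.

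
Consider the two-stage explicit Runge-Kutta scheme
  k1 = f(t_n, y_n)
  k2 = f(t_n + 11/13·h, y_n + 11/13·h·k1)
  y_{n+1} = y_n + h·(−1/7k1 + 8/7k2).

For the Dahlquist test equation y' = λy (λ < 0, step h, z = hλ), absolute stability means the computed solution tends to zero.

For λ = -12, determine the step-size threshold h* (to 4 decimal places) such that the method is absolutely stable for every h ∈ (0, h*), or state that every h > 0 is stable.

(-1.0341,0); λ=-12 ⇒ h* = (91/88)/12 = 0.0862.

On y'=λy, z=hλ:
  k1=λy_n ⇒ h·k1=z·y_n;  k2=λ(1+11/13z)y_n ⇒ h·k2=z(1+11/13z)y_n
  y_{n+1}/y_n = 1 − 1/7z + 8/7z(1+11/13z) = 1 + z + 88/91z²
  so R(z) = 1 + z + 88/91z².

Boundary: |R(x)|=1, x<0.
x=-0.41: |R|=0.7526
R=1: x+88/91x²=0 ⇒ x=−91/88=-1.0341; min R=1−1/(4·88/91)=0.7415>−1
Confirm numerically:
  x=-0.754: |R|=0.79577 <1
  x=-0.749: |R|=0.79351 <1
  x=-0.655: |R|=0.75988 <1
  x=-0.499: |R|=0.74179 <1
  x=-1.235: |R|=1.23994 >1
  x=-1.204: |R|=1.19783 >1
  x=-1.148: |R|=1.12646 >1
So |R|<1 on (-1.0341, 0).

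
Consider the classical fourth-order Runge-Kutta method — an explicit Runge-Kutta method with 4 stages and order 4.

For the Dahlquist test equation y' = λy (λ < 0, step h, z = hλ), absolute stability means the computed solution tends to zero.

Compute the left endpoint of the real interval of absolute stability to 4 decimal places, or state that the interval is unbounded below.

z* = -2.7853.

Set f=λy, z=hλ:
  order 4, 4-stage ⇒ R(z)=1+z+z^2/2+z^3/6+z^4/24
  (e.g. R(-0.31)=0.73347, |R|=0.73347)

Find x<0 with |R(x)|<1.
x=-0.31: |R|=0.7335
|R(-1.71)|=0.2749 |R(-0.69)|=0.5027 |R(-0.53)|=0.5889
Bisect:
  x_lo=-3.6089 |R|=3.1374  x_hi=-0.1177 |R|=0.8889
  mid=-1.86334 |R|=0.29671 →hi
  mid=-2.73615 |R|=0.92839 →hi
  mid=-3.17255 |R|=1.75906 →lo
  mid=-2.95435 |R|=1.28627 →lo
  mid=-2.84525 |R|=1.09422 →lo
  mid=-2.79070 |R|=1.00818 →lo
  mid=-2.76342 |R|=0.96752 →hi
  mid=-2.77706 |R|=0.98765 →hi
  mid=-2.78388 |R|=0.99787 →hi
  ...
  [-2.78537,-2.78516] ⇒ x*=-2.7853
Stable set (-2.7853, 0).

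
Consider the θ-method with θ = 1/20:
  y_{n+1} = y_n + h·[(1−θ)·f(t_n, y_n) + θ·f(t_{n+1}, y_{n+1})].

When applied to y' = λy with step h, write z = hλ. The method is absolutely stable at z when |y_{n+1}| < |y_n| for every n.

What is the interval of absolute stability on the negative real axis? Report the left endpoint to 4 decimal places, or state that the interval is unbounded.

Set f=λy, z=hλ:
  y_{n+1} = y_n + z·[19/20·y_n + 1/20·y_{n+1}] ⇒ (1 − 1/20z)y_{n+1} = (1 + 19/20z)y_n
  ⇒ R(z) = (1 + 19/20z)/(1 − 1/20z).

Boundary: |R(x)|=1, x<0.
x=-0.82: |R|=0.2123
R=−1: 1+19/20x = −1+1/20x ⇒ -9/10x=2 ⇒ x=2/(-9/10)=-2.2222
Confirm numerically:
  x=-2.029: |R|=0.84212 <1
  x=-1.932: |R|=0.76181 <1
  x=-1.288: |R|=0.21007 <1
  x=-1.031: |R|=0.01954 <1
  x=-2.736: |R|=1.40676 >1
  x=-2.543: |R|=1.25613 >1
  x=-2.507: |R|=1.22775 >1
Interval (-2.2222, 0).

(-2.2222, 0).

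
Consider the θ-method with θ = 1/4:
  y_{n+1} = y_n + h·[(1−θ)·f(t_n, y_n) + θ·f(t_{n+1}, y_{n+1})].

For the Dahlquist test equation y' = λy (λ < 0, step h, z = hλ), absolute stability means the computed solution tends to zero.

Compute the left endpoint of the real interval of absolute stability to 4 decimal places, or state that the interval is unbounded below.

With y'=λy (z=hλ):
  y_{n+1} = y_n + z·[3/4·y_n + 1/4·y_{n+1}] ⇒ (1 − 1/4z)y_{n+1} = (1 + 3/4z)y_n
  Hence R(z) = (1 + 3/4z)/(1 − 1/4z).

Find x<0 with |R(x)|<1.
x=-1.04: |R|=0.1746
R=−1: 1+3/4x = −1+1/4x ⇒ -1/2x=2 ⇒ x=2/(-1/2)=-4.0000
Confirm numerically:
  x=-2.941: |R|=0.69486 <1
  x=-2.445: |R|=0.51746 <1
  x=-1.651: |R|=0.16864 <1
  x=-4.593: |R|=1.13802 >1
  x=-4.535: |R|=1.12537 >1
Stable set (-4.0000, 0).

left endpoint -4.0000.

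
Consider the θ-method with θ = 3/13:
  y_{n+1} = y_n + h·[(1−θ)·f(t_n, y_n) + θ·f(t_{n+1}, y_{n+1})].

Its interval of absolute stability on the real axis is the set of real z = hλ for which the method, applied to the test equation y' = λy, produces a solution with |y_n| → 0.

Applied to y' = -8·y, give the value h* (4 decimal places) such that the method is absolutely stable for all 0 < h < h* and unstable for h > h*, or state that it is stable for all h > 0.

(-3.7143,0); λ=-8 ⇒ h* = (26/7)/8 = 0.4643.

On y'=λy, z=hλ:
  y_{n+1} = y_n + z·[10/13·y_n + 3/13·y_{n+1}] ⇒ (1 − 3/13z)y_{n+1} = (1 + 10/13z)y_n
  so R(z) = (1 + 10/13z)/(1 − 3/13z).

Solve |R(x)|<1 on ℝ⁻.
x=-0.6: |R|=0.4730
R=−1: 1+10/13x = −1+3/13x ⇒ -7/13x=2 ⇒ x=2/(-7/13)=-3.7143
Confirm numerically:
  x=-2.961: |R|=0.75904 <1
  x=-1.950: |R|=0.34483 <1
  x=-1.900: |R|=0.32086 <1
  x=-4.227: |R|=1.13975 >1
  x=-4.146: |R|=1.11880 >1
  x=-3.758: |R|=1.01261 >1
Interval (-3.7143, 0).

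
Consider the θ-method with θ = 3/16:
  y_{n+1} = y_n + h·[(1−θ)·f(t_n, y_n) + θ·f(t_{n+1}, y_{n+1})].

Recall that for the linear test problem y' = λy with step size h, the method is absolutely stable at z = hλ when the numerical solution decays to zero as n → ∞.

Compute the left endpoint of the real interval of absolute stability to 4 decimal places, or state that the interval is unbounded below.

z* = -3.2000.

With y'=λy (z=hλ):
  y_{n+1} = y_n + z·[13/16·y_n + 3/16·y_{n+1}] ⇒ (1 − 3/16z)y_{n+1} = (1 + 13/16z)y_n
  R(z) = (1 + 13/16z)/(1 − 3/16z).

Find x<0 with |R(x)|<1.
x=-1.28: |R|=0.0323
R=−1: 1+13/16x = −1+3/16x ⇒ -5/8x=2 ⇒ x=2/(-5/8)=-3.2000
Confirm numerically:
  x=-2.140: |R|=0.52721 <1
  x=-2.101: |R|=0.50724 <1
  x=-1.793: |R|=0.34188 <1
  x=-3.689: |R|=1.18066 >1
  x=-3.375: |R|=1.06699 >1
So |R|<1 on (-3.2000, 0).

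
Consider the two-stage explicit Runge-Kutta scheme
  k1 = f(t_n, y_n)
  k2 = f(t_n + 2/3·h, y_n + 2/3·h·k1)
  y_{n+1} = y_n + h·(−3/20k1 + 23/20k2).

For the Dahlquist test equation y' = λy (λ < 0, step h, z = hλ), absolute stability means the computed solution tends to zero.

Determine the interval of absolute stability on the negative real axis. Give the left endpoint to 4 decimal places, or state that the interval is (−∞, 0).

On y'=λy, z=hλ:
  k1=λy_n ⇒ h·k1=z·y_n;  k2=λ(1+2/3z)y_n ⇒ h·k2=z(1+2/3z)y_n
  y_{n+1}/y_n = 1 − 3/20z + 23/20z(1+2/3z) = 1 + z + 23/30z²
  ⇒ R(z) = 1 + z + 23/30z².

Solve |R(x)|<1 on ℝ⁻.
x=-1.61: |R|=1.3773
R=1: x+23/30x²=0 ⇒ x=−30/23=-1.3043; min R=1−1/(4·23/30)=0.6739>−1
Confirm numerically:
  x=-1.065: |R|=0.80457 <1
  x=-1.034: |R|=0.78569 <1
  x=-0.931: |R|=0.73352 <1
  x=-0.721: |R|=0.67754 <1
  x=-1.746: |R|=1.59120 >1
  x=-1.615: |R|=1.38464 >1
Interval (-1.3043, 0).

(-1.3043, 0).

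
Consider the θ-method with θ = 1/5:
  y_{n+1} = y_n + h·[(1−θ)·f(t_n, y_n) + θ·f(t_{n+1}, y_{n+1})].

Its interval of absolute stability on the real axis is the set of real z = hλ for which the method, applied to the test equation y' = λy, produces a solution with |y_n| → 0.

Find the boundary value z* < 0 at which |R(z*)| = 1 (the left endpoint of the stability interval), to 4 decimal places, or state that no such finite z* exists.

On y'=λy, z=hλ:
  y_{n+1} = y_n + z·[4/5·y_n + 1/5·y_{n+1}] ⇒ (1 − 1/5z)y_{n+1} = (1 + 4/5z)y_n
  so R(z) = (1 + 4/5z)/(1 − 1/5z).

Need |R(x)|<1, x<0.
x=-1.79: |R|=0.3181
R=−1: 1+4/5x = −1+1/5x ⇒ -3/5x=2 ⇒ x=2/(-3/5)=-3.3333
Confirm numerically:
  x=-2.975: |R|=0.86520 <1
  x=-2.665: |R|=0.73842 <1
  x=-1.426: |R|=0.10955 <1
  x=-3.723: |R|=1.13401 >1
  x=-3.678: |R|=1.11915 >1
  x=-3.466: |R|=1.04701 >1
Interval (-3.3333, 0).

z* = -3.3333.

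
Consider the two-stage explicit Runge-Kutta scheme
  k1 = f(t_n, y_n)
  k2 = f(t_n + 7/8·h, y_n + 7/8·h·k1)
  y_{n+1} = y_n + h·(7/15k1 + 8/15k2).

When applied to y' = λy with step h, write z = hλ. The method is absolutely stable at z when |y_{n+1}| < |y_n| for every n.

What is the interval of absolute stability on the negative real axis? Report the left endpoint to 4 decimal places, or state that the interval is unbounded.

(-2.1429, 0).

On y'=λy, z=hλ:
  k1=λy_n ⇒ h·k1=z·y_n;  k2=λ(1+7/8z)y_n ⇒ h·k2=z(1+7/8z)y_n
  y_{n+1}/y_n = 1 + 7/15z + 8/15z(1+7/8z) = 1 + z + 7/15z²
  Hence R(z) = 1 + z + 7/15z².

Solve |R(x)|<1 on ℝ⁻.
x=-1.69: |R|=0.6428
R=1: x+7/15x²=0 ⇒ x=−15/7=-2.1429; min R=1−1/(4·7/15)=0.4643>−1
Confirm numerically:
  x=-1.950: |R|=0.82450 <1
  x=-1.903: |R|=0.78699 <1
  x=-1.759: |R|=0.68490 <1
  x=-2.675: |R|=1.66429 >1
  x=-2.555: |R|=1.49141 >1
  x=-2.185: |R|=1.04297 >1
Interval (-2.1429, 0).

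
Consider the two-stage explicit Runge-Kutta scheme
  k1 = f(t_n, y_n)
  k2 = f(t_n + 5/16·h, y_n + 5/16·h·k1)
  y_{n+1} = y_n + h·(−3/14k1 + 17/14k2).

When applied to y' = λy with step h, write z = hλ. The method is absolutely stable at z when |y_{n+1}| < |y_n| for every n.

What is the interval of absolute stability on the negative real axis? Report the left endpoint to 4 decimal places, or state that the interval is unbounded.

With y'=λy (z=hλ):
  k1=λy_n ⇒ h·k1=z·y_n;  k2=λ(1+5/16z)y_n ⇒ h·k2=z(1+5/16z)y_n
  y_{n+1}/y_n = 1 − 3/14z + 17/14z(1+5/16z) = 1 + z + 85/224z²
  R(z) = 1 + z + 85/224z².

Need |R(x)|<1, x<0.
x=-0.8: |R|=0.4429
R=1: x+85/224x²=0 ⇒ x=−224/85=-2.6353; min R=1−1/(4·85/224)=0.3412>−1
Confirm numerically:
  x=-2.500: |R|=0.87165 <1
  x=-2.387: |R|=0.77510 <1
  x=-1.418: |R|=0.34500 <1
  x=-1.218: |R|=0.34494 <1
  x=-3.102: |R|=1.54936 >1
  x=-2.965: |R|=1.37096 >1
  x=-2.685: |R|=1.05064 >1
Stable set (-2.6353, 0).

z∈(-2.6353,0).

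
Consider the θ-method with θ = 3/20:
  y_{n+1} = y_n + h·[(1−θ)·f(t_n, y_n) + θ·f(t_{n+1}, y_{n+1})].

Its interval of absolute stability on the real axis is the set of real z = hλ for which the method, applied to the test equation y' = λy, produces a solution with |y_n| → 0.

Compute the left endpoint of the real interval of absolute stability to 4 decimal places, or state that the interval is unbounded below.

z* = -2.8571.

Set f=λy, z=hλ:
  y_{n+1} = y_n + z·[17/20·y_n + 3/20·y_{n+1}] ⇒ (1 − 3/20z)y_{n+1} = (1 + 17/20z)y_n
  Hence R(z) = (1 + 17/20z)/(1 − 3/20z).

Need |R(x)|<1, x<0.
x=-0.35: |R|=0.6675
R=−1: 1+17/20x = −1+3/20x ⇒ -7/10x=2 ⇒ x=2/(-7/10)=-2.8571
Confirm numerically:
  x=-2.666: |R|=0.90442 <1
  x=-2.559: |R|=0.84919 <1
  x=-2.201: |R|=0.65470 <1
  x=-2.037: |R|=0.56026 <1
  x=-3.451: |R|=1.27391 >1
  x=-3.311: |R|=1.21227 >1
Stable set (-2.8571, 0).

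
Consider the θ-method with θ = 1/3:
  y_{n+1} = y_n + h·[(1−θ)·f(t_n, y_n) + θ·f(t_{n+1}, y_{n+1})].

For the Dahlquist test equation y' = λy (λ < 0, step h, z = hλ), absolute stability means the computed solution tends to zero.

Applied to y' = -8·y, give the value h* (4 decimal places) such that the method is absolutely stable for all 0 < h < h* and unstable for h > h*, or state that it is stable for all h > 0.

(-6.0000,0); λ=-8 ⇒ h* = (6)/8 = 0.7500.

Set f=λy, z=hλ:
  y_{n+1} = y_n + z·[2/3·y_n + 1/3·y_{n+1}] ⇒ (1 − 1/3z)y_{n+1} = (1 + 2/3z)y_n
  Hence R(z) = (1 + 2/3z)/(1 − 1/3z).

Need |R(x)|<1, x<0.
x=-1.27: |R|=0.1077
R=−1: 1+2/3x = −1+1/3x ⇒ -1/3x=2 ⇒ x=2/(-1/3)=-6.0000
Confirm numerically:
  x=-5.720: |R|=0.96789 <1
  x=-4.803: |R|=0.84660 <1
  x=-4.065: |R|=0.72611 <1
  x=-6.523: |R|=1.05492 >1
  x=-6.166: |R|=1.01811 >1
Interval (-6.0000, 0).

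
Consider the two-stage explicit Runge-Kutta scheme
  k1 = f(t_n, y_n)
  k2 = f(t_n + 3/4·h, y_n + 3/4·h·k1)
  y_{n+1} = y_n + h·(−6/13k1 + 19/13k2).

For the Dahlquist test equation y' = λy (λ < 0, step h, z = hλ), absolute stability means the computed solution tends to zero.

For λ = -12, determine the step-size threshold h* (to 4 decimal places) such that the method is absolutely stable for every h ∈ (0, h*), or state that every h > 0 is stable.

With y'=λy (z=hλ):
  k1=λy_n ⇒ h·k1=z·y_n;  k2=λ(1+3/4z)y_n ⇒ h·k2=z(1+3/4z)y_n
  y_{n+1}/y_n = 1 − 6/13z + 19/13z(1+3/4z) = 1 + z + 57/52z²
  ⇒ R(z) = 1 + z + 57/52z².

Solve |R(x)|<1 on ℝ⁻.
x=-1.4: |R|=1.7485
R=1: x+57/52x²=0 ⇒ x=−52/57=-0.9123; min R=1−1/(4·57/52)=0.7719>−1
Confirm numerically:
  x=-0.831: |R|=0.92596 <1
  x=-0.450: |R|=0.77197 <1
  x=-0.420: |R|=0.77336 <1
  x=-1.318: |R|=1.58616 >1
  x=-1.093: |R|=1.21652 >1
  x=-1.027: |R|=1.12915 >1
Interval (-0.9123, 0).

(-0.9123,0); λ=-12 ⇒ h* = (52/57)/12 = 0.0760.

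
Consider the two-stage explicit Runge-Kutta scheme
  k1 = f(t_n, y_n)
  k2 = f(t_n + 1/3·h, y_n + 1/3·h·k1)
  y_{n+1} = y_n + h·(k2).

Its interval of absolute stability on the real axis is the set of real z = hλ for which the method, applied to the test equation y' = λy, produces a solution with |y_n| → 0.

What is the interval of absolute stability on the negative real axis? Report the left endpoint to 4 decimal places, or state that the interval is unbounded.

z∈(-3.0000,0).

Set f=λy, z=hλ:
  k1=λy_n ⇒ h·k1=z·y_n;  k2=λ(1+1/3z)y_n ⇒ h·k2=z(1+1/3z)y_n
  y_{n+1}/y_n = 1 + z(1+1/3z) = 1 + z + 1/3z²
  ⇒ R(z) = 1 + z + 1/3z².

Solve |R(x)|<1 on ℝ⁻.
x=-1.77: |R|=0.2743
R=1: x+1/3x²=0 ⇒ x=−3=-3.0000; min R=1−1/(4·1/3)=0.2500>−1
Confirm numerically:
  x=-2.914: |R|=0.91647 <1
  x=-2.732: |R|=0.75594 <1
  x=-1.449: |R|=0.25087 <1
  x=-3.172: |R|=1.18186 >1
  x=-3.161: |R|=1.16964 >1
So |R|<1 on (-3.0000, 0).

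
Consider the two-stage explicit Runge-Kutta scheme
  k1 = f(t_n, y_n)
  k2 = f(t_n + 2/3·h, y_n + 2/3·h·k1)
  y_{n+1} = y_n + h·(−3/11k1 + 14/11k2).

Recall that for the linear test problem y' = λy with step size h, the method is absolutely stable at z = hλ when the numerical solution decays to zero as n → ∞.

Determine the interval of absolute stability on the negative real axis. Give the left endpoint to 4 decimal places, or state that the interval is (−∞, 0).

z∈(-1.1786,0).

Set f=λy, z=hλ:
  k1=λy_n ⇒ h·k1=z·y_n;  k2=λ(1+2/3z)y_n ⇒ h·k2=z(1+2/3z)y_n
  y_{n+1}/y_n = 1 − 3/11z + 14/11z(1+2/3z) = 1 + z + 28/33z²
  ⇒ R(z) = 1 + z + 28/33z².

Boundary: |R(x)|=1, x<0.
x=-1.38: |R|=1.2359
R=1: x+28/33x²=0 ⇒ x=−33/28=-1.1786; min R=1−1/(4·28/33)=0.7054>−1
Confirm numerically:
  x=-0.826: |R|=0.75290 <1
  x=-0.784: |R|=0.73753 <1
  x=-0.690: |R|=0.71396 <1
  x=-0.631: |R|=0.70683 <1
  x=-1.558: |R|=1.50158 >1
  x=-1.249: |R|=1.07464 >1
  x=-1.248: |R|=1.07352 >1
Interval (-1.1786, 0).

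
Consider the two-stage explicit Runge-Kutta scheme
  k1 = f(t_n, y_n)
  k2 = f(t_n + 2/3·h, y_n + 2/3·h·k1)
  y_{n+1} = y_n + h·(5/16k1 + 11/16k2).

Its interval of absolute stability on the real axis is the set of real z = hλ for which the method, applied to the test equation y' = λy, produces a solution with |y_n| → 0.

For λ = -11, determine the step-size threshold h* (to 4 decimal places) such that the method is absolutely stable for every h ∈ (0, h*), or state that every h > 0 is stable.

(-2.1818,0); λ=-11 ⇒ h* = (24/11)/11 = 0.1983.

Set f=λy, z=hλ:
  k1=λy_n ⇒ h·k1=z·y_n;  k2=λ(1+2/3z)y_n ⇒ h·k2=z(1+2/3z)y_n
  y_{n+1}/y_n = 1 + 5/16z + 11/16z(1+2/3z) = 1 + z + 11/24z²
  ⇒ R(z) = 1 + z + 11/24z².

Need |R(x)|<1, x<0.
x=-1.09: |R|=0.4545
R=1: x+11/24x²=0 ⇒ x=−24/11=-2.1818; min R=1−1/(4·11/24)=0.4545>−1
Confirm numerically:
  x=-2.021: |R|=0.85104 <1
  x=-1.871: |R|=0.73346 <1
  x=-1.603: |R|=0.57474 <1
  x=-2.430: |R|=1.27641 >1
  x=-2.426: |R|=1.27151 >1
  x=-2.339: |R|=1.16851 >1
So |R|<1 on (-2.1818, 0).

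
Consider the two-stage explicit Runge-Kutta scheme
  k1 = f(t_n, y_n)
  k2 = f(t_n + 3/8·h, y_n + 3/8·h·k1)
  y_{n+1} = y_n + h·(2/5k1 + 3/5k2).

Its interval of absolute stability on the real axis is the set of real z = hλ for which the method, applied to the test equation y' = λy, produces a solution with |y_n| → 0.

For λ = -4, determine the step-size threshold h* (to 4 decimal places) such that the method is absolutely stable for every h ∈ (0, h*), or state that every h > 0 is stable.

(-4.4444,0); λ=-4 ⇒ h* = (40/9)/4 = 1.1111.

Set f=λy, z=hλ:
  k1=λy_n ⇒ h·k1=z·y_n;  k2=λ(1+3/8z)y_n ⇒ h·k2=z(1+3/8z)y_n
  y_{n+1}/y_n = 1 + 2/5z + 3/5z(1+3/8z) = 1 + z + 9/40z²
  R(z) = 1 + z + 9/40z².

Need |R(x)|<1, x<0.
x=-1.5: |R|=0.0063
R=1: x+9/40x²=0 ⇒ x=−40/9=-4.4444; min R=1−1/(4·9/40)=-0.1111>−1
Confirm numerically:
  x=-4.395: |R|=0.95111 <1
  x=-3.036: |R|=0.03789 <1
  x=-2.909: |R|=0.00499 <1
  x=-2.322: |R|=0.10887 <1
  x=-4.886: |R|=1.48542 >1
  x=-4.686: |R|=1.25468 >1
  x=-4.539: |R|=1.09657 >1
Interval (-4.4444, 0).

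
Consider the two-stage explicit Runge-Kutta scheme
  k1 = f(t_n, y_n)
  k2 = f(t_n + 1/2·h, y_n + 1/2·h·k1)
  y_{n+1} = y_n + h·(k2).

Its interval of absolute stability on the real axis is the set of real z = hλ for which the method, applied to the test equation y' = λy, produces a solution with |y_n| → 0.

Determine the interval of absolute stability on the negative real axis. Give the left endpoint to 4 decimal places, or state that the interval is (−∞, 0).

z∈(-2.0000,0).

Test eqn y'=λy, z=hλ:
  k1=λy_n ⇒ h·k1=z·y_n;  k2=λ(1+1/2z)y_n ⇒ h·k2=z(1+1/2z)y_n
  y_{n+1}/y_n = 1 + z(1+1/2z) = 1 + z + 1/2z²
  ⇒ R(z) = 1 + z + 1/2z².

Boundary: |R(x)|=1, x<0.
x=-1.76: |R|=0.7888
R=1: x+1/2x²=0 ⇒ x=−2=-2.0000; min R=1−1/(4·1/2)=0.5000>−1
Confirm numerically:
  x=-1.666: |R|=0.72178 <1
  x=-1.567: |R|=0.66074 <1
  x=-1.168: |R|=0.51411 <1
  x=-2.584: |R|=1.75453 >1
  x=-2.526: |R|=1.66434 >1
  x=-2.492: |R|=1.61303 >1
Interval (-2.0000, 0).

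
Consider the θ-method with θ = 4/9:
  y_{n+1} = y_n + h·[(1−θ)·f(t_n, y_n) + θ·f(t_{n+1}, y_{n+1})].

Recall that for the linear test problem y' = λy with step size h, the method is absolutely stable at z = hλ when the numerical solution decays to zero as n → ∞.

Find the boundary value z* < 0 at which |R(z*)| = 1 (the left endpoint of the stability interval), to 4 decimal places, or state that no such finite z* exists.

Test eqn y'=λy, z=hλ:
  y_{n+1} = y_n + z·[5/9·y_n + 4/9·y_{n+1}] ⇒ (1 − 4/9z)y_{n+1} = (1 + 5/9z)y_n
  ⇒ R(z) = (1 + 5/9z)/(1 − 4/9z).

Boundary: |R(x)|=1, x<0.
x=-0.81: |R|=0.4044
R=−1: 1+5/9x = −1+4/9x ⇒ -1/9x=2 ⇒ x=2/(-1/9)=-18.0000
Confirm numerically:
  x=-15.342: |R|=0.96223 <1
  x=-14.472: |R|=0.94726 <1
  x=-13.088: |R|=0.91994 <1
  x=-8.598: |R|=0.78332 <1
  x=-18.365: |R|=1.00443 >1
  x=-18.220: |R|=1.00269 >1
  x=-18.180: |R|=1.00220 >1
So |R|<1 on (-18.0000, 0).

left endpoint -18.0000.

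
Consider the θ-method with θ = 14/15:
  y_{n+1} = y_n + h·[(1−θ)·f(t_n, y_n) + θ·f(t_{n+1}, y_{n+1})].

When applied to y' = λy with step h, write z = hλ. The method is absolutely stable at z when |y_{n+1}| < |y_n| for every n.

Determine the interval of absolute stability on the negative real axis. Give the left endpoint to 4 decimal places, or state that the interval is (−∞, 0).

Set f=λy, z=hλ:
  y_{n+1} = y_n + z·[1/15·y_n + 14/15·y_{n+1}] ⇒ (1 − 14/15z)y_{n+1} = (1 + 1/15z)y_n
  R(z) = (1 + 1/15z)/(1 − 14/15z).

Need |R(x)|<1, x<0.
x=-0.72: |R|=0.5694
x=-2: |R|=0.3023
x=-10: |R|=0.0323
x=-100: |R|=0.0601
θ=14/15≥1/2 ⇒ |1+1/15x|<|1−14/15x| ∀x<0 ⇒ unbounded interval.

interval (−∞, 0).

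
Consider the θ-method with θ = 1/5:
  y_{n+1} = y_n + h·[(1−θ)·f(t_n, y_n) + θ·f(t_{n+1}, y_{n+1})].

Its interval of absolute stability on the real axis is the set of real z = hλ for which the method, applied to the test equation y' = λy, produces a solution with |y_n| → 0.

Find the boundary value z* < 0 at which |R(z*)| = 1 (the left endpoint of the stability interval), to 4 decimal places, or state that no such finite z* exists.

Set f=λy, z=hλ:
  y_{n+1} = y_n + z·[4/5·y_n + 1/5·y_{n+1}] ⇒ (1 − 1/5z)y_{n+1} = (1 + 4/5z)y_n
  ⇒ R(z) = (1 + 4/5z)/(1 − 1/5z).

Boundary: |R(x)|=1, x<0.
x=-1.69: |R|=0.2631
R=−1: 1+4/5x = −1+1/5x ⇒ -3/5x=2 ⇒ x=2/(-3/5)=-3.3333
Confirm numerically:
  x=-2.997: |R|=0.87383 <1
  x=-1.656: |R|=0.24399 <1
  x=-1.620: |R|=0.22356 <1
  x=-3.802: |R|=1.15974 >1
  x=-3.393: |R|=1.02133 >1
So |R|<1 on (-3.3333, 0).

left endpoint -3.3333.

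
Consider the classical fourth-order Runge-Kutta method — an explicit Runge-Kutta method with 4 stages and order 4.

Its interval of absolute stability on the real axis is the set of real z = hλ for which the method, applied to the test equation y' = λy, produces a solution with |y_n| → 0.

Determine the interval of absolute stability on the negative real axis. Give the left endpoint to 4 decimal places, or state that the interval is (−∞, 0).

On y'=λy, z=hλ:
  order 4, 4-stage ⇒ R(z)=1+z+z^2/2+z^3/6+z^4/24
  (e.g. R(-0.72)=0.48819, |R|=0.48819)

Find x<0 with |R(x)|<1.
x=-0.72: |R|=0.4882
|R(-2.69)|=0.8656 |R(-1.68)|=0.2728 |R(-1.22)|=0.3139
Bisect:
  x_lo=-3.5546 |R|=2.9297  x_hi=-0.3618 |R|=0.6965
  mid=-1.95822 |R|=0.32027 →hi
  mid=-2.75643 |R|=0.95735 →hi
  mid=-3.15554 |R|=1.71760 →lo
  mid=-2.95599 |R|=1.28937 →lo
  mid=-2.85621 |R|=1.11229 →lo
  mid=-2.80632 |R|=1.03217 →lo
  mid=-2.78138 |R|=0.99411 →hi
  mid=-2.79385 |R|=1.01297 →lo
  mid=-2.78761 |R|=1.00350 →lo
  ...
  [-2.78547,-2.78527] ⇒ x*=-2.7853
So |R|<1 on (-2.7853, 0).

(-2.7853, 0).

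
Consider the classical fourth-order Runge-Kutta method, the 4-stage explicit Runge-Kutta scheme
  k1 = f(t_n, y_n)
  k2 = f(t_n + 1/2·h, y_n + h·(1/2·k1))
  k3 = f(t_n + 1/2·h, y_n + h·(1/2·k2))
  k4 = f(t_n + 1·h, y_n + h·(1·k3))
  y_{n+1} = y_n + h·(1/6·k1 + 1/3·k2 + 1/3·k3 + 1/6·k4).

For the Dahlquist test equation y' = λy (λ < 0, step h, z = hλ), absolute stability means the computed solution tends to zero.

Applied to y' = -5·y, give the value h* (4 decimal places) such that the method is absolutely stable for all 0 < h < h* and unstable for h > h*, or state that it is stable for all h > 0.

On y'=λy, z=hλ:
  order 4, 4-stage ⇒ R(z)=1+z+z^2/2+z^3/6+z^4/24
  (e.g. R(-1.49)=0.27409, |R|=0.27409)

Boundary: |R(x)|=1, x<0.
x=-1.49: |R|=0.2741
|R(-2.82)|=1.0536 |R(-2.65)|=0.8145 |R(-2.61)|=0.7663
Bisect:
  x_lo=-3.4735 |R|=2.6397  x_hi=-0.2836 |R|=0.7531
  mid=-1.87852 |R|=0.29993 →hi
  mid=-2.67600 |R|=0.84734 →hi
  mid=-3.07474 |R|=1.53160 →lo
  mid=-2.87537 |R|=1.14452 →lo
  mid=-2.77569 |R|=0.98561 →hi
  mid=-2.82553 |R|=1.06237 →lo
  mid=-2.80061 |R|=1.02333 →lo
  ...
  [-2.78542,-2.78523] ⇒ x*=-2.7853
Interval (-2.7853, 0).

(-2.7853,0); λ=-5 ⇒ h* = 0.5571.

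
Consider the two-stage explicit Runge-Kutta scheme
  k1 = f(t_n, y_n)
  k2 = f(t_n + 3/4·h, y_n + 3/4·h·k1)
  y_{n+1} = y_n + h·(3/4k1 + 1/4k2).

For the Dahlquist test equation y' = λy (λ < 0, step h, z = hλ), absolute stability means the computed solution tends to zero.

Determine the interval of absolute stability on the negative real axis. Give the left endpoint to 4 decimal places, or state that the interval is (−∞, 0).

Set f=λy, z=hλ:
  k1=λy_n ⇒ h·k1=z·y_n;  k2=λ(1+3/4z)y_n ⇒ h·k2=z(1+3/4z)y_n
  y_{n+1}/y_n = 1 + 3/4z + 1/4z(1+3/4z) = 1 + z + 3/16z²
  Hence R(z) = 1 + z + 3/16z².

Solve |R(x)|<1 on ℝ⁻.
x=-0.77: |R|=0.3412
R=1: x+3/16x²=0 ⇒ x=−16/3=-5.3333; min R=1−1/(4·3/16)=-0.3333>−1
Confirm numerically:
  x=-5.261: |R|=0.92865 <1
  x=-3.586: |R|=0.17486 <1
  x=-3.538: |R|=0.19098 <1
  x=-5.725: |R|=1.42043 >1
  x=-5.651: |R|=1.33659 >1
  x=-5.370: |R|=1.03692 >1
Stable set (-5.3333, 0).

(-5.3333, 0).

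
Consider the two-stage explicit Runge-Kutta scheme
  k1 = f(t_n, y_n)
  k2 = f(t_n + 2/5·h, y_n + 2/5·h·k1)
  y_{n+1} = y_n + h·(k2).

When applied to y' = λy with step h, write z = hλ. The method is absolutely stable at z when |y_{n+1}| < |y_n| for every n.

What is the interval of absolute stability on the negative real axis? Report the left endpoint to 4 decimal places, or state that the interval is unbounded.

z∈(-2.5000,0).

With y'=λy (z=hλ):
  k1=λy_n ⇒ h·k1=z·y_n;  k2=λ(1+2/5z)y_n ⇒ h·k2=z(1+2/5z)y_n
  y_{n+1}/y_n = 1 + z(1+2/5z) = 1 + z + 2/5z²
  R(z) = 1 + z + 2/5z².

Solve |R(x)|<1 on ℝ⁻.
x=-1.28: |R|=0.3754
R=1: x+2/5x²=0 ⇒ x=−5/2=-2.5000; min R=1−1/(4·2/5)=0.3750>−1
Confirm numerically:
  x=-2.453: |R|=0.95388 <1
  x=-2.366: |R|=0.87318 <1
  x=-1.742: |R|=0.47183 <1
  x=-1.706: |R|=0.45817 <1
  x=-3.084: |R|=1.72042 >1
  x=-2.840: |R|=1.38624 >1
Interval (-2.5000, 0).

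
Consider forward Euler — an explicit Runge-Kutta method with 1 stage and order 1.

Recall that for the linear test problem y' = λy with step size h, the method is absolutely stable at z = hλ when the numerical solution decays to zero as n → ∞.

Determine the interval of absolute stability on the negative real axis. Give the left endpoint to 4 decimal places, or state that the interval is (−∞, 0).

z∈(-2.0000,0).

Test eqn y'=λy, z=hλ:
  order 1, 1-stage ⇒ R(z)=1+z
  (e.g. R(-1.33)=-0.33000, |R|=0.33000)

Need |R(x)|<1, x<0.
x=-1.33: |R|=0.3300
|R(-1.5)|=0.5000 |R(-1.46)|=0.4600 |R(-0.86)|=0.1400
Bisect:
  x_lo=-2.4449 |R|=1.4449  x_hi=-0.3220 |R|=0.6780
  mid=-1.38348 |R|=0.38348 →hi
  mid=-1.91420 |R|=0.91420 →hi
  mid=-2.17956 |R|=1.17956 →lo
  mid=-2.04688 |R|=1.04688 →lo
  mid=-1.98054 |R|=0.98054 →hi
  mid=-2.01371 |R|=1.01371 →lo
  mid=-1.99712 |R|=0.99712 →hi
  mid=-2.00542 |R|=1.00542 →lo
  ...
  [-2.00010,-1.99997] ⇒ x*=-2.0000
So |R|<1 on (-2.0000, 0).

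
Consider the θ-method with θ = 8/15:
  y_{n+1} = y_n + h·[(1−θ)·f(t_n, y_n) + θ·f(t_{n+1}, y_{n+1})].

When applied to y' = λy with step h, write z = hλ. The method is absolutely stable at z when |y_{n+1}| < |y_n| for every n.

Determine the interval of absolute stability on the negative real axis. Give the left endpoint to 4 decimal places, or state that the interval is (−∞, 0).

With y'=λy (z=hλ):
  y_{n+1} = y_n + z·[7/15·y_n + 8/15·y_{n+1}] ⇒ (1 − 8/15z)y_{n+1} = (1 + 7/15z)y_n
  so R(z) = (1 + 7/15z)/(1 − 8/15z).

Find x<0 with |R(x)|<1.
x=-0.47: |R|=0.6242
x=-2: |R|=0.0323
x=-10: |R|=0.5789
x=-100: |R|=0.8405
θ=8/15≥1/2 ⇒ |1+7/15x|<|1−8/15x| ∀x<0 ⇒ interval (−∞,0).

(−∞, 0) — no finite endpoint.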